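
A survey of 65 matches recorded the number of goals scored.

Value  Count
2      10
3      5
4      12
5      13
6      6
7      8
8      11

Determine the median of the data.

Cumulative frequencies: 10, 15, 27, 40, 46, 54, 65
n = 65, so the median is the value in position (n+1)/2 = 33.
Position 33 falls at value 5.

5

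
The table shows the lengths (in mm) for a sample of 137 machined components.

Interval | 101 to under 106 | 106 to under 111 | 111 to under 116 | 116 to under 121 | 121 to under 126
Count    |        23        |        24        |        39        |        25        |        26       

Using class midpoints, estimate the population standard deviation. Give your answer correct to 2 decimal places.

Midpoints: 103.5, 108.5, 113.5, 118.5, 123.5
n = 137, Σfm = 15584.5, mean = 113.7555
Σfm² = 1778938.25
Σf(m − x̄)² = Σfm² − (Σfm)²/n = 1778938.25 − 15584.5²/137 = 6116.0584
Population variance = 6116.0584 / 137 = 44.6428
Standard deviation = √44.6428 = 6.6815

6.68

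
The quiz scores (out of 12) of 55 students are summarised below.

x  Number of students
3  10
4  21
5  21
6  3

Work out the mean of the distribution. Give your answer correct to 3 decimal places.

4.309

Values: 3, 4, 5, 6
Σfx = 10×3 + 21×4 + 21×5 + 3×6 = 237
n = Σf = 55
Mean = 237 / 55 = 4.3091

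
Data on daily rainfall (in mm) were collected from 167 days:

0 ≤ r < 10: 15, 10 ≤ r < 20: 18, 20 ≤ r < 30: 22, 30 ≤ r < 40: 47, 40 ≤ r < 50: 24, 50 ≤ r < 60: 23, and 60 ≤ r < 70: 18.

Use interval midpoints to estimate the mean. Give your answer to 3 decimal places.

36.257

Midpoints: 5, 15, 25, 35, 45, 55, 65
Σfm = 15×5 + 18×15 + 22×25 + 47×35 + 24×45 + 23×55 + 18×65 = 6055
n = Σf = 167
Mean = 6055 / 167 = 36.2575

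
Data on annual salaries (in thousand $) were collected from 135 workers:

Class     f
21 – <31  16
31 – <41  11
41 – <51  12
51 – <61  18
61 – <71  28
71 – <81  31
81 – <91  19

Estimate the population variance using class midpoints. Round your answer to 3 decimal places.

364.225

Midpoints: 26, 36, 46, 56, 66, 76, 86
n = 135, Σfm = 8210, mean = 60.8148
Σfm² = 548460
Σf(m − x̄)² = Σfm² − (Σfm)²/n = 548460 − 8210²/135 = 49170.3704
Population variance = 49170.3704 / 135 = 364.2250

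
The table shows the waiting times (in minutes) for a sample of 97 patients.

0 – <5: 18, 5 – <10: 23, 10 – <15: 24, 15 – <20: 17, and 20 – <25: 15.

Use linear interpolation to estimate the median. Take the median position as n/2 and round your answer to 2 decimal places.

11.56

Cumulative frequencies: 18, 41, 65, 82, 97
n = 97; position = n/2 = 48.5.
This falls in the class 10 – <15: L = 10, F = 41, f = 24, h = 5.
Median ≈ 10 + ((48.5 − 41) / 24) × 5 = 11.5625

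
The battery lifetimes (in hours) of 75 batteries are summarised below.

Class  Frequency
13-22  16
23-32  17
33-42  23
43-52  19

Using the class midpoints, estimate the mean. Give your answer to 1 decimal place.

33.5

Midpoints: 17.5, 27.5, 37.5, 47.5
Σfm = 16×17.5 + 17×27.5 + 23×37.5 + 19×47.5 = 2512.5
n = Σf = 75
Mean = 2512.5 / 75 = 33.5000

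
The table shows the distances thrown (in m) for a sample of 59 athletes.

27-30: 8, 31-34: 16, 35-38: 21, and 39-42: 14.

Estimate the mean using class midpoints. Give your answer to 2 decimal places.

35.28

Midpoints: 28.5, 32.5, 36.5, 40.5
Σfm = 8×28.5 + 16×32.5 + 21×36.5 + 14×40.5 = 2081.5
n = Σf = 59
Mean = 2081.5 / 59 = 35.2797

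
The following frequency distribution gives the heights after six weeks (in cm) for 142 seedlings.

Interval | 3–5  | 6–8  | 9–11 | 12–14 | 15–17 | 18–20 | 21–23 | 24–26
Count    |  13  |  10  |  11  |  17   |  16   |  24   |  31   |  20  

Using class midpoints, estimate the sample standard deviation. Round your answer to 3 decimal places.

Midpoints: 4, 7, 10, 13, 16, 19, 22, 25
n = 142, Σfm = 2347, mean = 16.5282
Σfm² = 44935
Σf(m − x̄)² = Σfm² − (Σfm)²/n = 44935 − 2347²/142 = 6143.3873
Sample variance = 6143.3873 / 141 = 43.5701
Standard deviation = √43.5701 = 6.6008

6.601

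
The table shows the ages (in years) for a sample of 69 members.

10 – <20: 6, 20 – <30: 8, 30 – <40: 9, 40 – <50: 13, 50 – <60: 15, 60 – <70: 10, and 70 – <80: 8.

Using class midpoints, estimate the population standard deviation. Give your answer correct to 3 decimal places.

17.787

Midpoints: 15, 25, 35, 45, 55, 65, 75
n = 69, Σfm = 3265, mean = 47.3188
Σfm² = 176325
Σf(m − x̄)² = Σfm² − (Σfm)²/n = 176325 − 3265²/69 = 21828.9855
Population variance = 21828.9855 / 69 = 316.3621
Standard deviation = √316.3621 = 17.7866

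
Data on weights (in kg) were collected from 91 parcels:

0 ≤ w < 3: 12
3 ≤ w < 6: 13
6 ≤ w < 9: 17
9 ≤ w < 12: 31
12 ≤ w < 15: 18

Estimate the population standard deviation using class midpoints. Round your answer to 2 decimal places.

3.90

Midpoints: 1.5, 4.5, 7.5, 10.5, 13.5
n = 91, Σfm = 772.5, mean = 8.4890
Σfm² = 7944.75
Σf(m − x̄)² = Σfm² − (Σfm)²/n = 7944.75 − 772.5²/91 = 1386.9890
Population variance = 1386.9890 / 91 = 15.2416
Standard deviation = √15.2416 = 3.9041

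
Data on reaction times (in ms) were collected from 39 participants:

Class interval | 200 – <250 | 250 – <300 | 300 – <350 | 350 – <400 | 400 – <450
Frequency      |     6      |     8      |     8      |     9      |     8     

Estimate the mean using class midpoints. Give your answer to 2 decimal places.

331.41

Midpoints: 225, 275, 325, 375, 425
Σfm = 6×225 + 8×275 + 8×325 + 9×375 + 8×425 = 12925
n = Σf = 39
Mean = 12925 / 39 = 331.4103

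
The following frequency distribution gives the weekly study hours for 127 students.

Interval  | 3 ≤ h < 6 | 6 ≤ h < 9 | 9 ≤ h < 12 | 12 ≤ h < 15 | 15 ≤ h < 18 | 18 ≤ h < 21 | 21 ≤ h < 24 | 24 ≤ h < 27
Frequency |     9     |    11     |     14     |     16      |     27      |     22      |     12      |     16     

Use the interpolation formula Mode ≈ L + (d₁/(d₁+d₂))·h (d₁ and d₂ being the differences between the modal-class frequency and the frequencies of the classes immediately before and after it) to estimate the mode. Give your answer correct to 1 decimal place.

17.1

Modal class: 15 ≤ h < 18 (highest frequency 27).
d₁ = 27 − 16 = 11, d₂ = 27 − 22 = 5
Mode ≈ 15 + (11/(11+5)) × 3 = 15 + 2.0625 = 17.0625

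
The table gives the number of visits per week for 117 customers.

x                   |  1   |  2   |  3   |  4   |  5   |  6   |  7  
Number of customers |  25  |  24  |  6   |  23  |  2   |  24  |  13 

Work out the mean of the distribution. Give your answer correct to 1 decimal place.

3.7

Values: 1, 2, 3, 4, 5, 6, 7
Σfx = 25×1 + 24×2 + 6×3 + 23×4 + 2×5 + 24×6 + 13×7 = 428
n = Σf = 117
Mean = 428 / 117 = 3.6581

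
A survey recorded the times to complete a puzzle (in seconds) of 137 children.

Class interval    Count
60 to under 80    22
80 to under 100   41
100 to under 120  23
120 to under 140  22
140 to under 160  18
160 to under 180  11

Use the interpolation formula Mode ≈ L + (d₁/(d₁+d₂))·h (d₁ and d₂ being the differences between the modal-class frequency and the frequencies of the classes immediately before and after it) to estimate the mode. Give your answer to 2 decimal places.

90.27

Modal class: 80 to under 100 (highest frequency 41).
d₁ = 41 − 22 = 19, d₂ = 41 − 23 = 18
Mode ≈ 80 + (19/(19+18)) × 20 = 80 + 10.2703 = 90.2703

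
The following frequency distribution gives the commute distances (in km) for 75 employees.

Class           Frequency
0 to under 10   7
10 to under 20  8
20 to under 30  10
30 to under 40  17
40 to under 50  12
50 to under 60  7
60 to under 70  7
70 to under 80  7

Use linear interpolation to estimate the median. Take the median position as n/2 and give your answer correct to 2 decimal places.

Cumulative frequencies: 7, 15, 25, 42, 54, 61, 68, 75
n = 75; position = n/2 = 37.5.
This falls in the class 30 to under 40: L = 30, F = 25, f = 17, h = 10.
Median ≈ 30 + ((37.5 − 25) / 17) × 10 = 37.3529

37.35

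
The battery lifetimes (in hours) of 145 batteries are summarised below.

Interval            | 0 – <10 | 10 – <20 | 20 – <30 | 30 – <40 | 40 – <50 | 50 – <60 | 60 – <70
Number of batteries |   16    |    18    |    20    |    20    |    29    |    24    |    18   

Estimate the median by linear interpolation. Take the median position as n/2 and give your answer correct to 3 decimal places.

39.250

Cumulative frequencies: 16, 34, 54, 74, 103, 127, 145
n = 145; position = n/2 = 72.5.
This falls in the class 30 – <40: L = 30, F = 54, f = 20, h = 10.
Median ≈ 30 + ((72.5 − 54) / 20) × 10 = 39.2500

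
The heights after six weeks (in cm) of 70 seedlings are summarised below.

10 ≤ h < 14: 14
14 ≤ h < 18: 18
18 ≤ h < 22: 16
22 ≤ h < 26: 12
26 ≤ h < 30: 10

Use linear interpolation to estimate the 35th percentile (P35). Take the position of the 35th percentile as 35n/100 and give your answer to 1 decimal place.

16.3

Cumulative frequencies: 14, 32, 48, 60, 70
n = 70; position = 35n/100 = 24.5.
This falls in the class 14 ≤ h < 18: L = 14, F = 14, f = 18, h = 4.
35th percentile ≈ 14 + ((24.5 − 14) / 18) × 4 = 16.3333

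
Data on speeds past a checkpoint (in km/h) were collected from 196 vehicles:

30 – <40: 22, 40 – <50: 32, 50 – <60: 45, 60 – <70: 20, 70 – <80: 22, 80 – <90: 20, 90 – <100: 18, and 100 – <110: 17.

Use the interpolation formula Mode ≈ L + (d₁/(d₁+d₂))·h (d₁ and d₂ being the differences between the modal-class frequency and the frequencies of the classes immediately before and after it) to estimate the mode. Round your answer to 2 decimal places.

53.42

Modal class: 50 – <60 (highest frequency 45).
d₁ = 45 − 32 = 13, d₂ = 45 − 20 = 25
Mode ≈ 50 + (13/(13+25)) × 10 = 50 + 3.4211 = 53.4211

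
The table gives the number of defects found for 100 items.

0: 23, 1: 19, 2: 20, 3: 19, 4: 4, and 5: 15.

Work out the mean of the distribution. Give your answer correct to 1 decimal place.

2.1

Values: 0, 1, 2, 3, 4, 5
Σfx = 23×0 + 19×1 + 20×2 + 19×3 + 4×4 + 15×5 = 207
n = Σf = 100
Mean = 207 / 100 = 2.0700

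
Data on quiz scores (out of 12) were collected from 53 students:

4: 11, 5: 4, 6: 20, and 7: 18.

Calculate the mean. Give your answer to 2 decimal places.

Values: 4, 5, 6, 7
Σfx = 11×4 + 4×5 + 20×6 + 18×7 = 310
n = Σf = 53
Mean = 310 / 53 = 5.8491

5.85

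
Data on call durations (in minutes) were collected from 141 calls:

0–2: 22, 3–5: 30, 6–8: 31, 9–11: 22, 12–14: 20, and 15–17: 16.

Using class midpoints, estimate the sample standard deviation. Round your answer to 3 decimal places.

4.776

Midpoints: 1, 4, 7, 10, 13, 16
n = 141, Σfm = 1095, mean = 7.7660
Σfm² = 11697
Σf(m − x̄)² = Σfm² − (Σfm)²/n = 11697 − 1095²/141 = 3193.2766
Sample variance = 3193.2766 / 140 = 22.8091
Standard deviation = √22.8091 = 4.7759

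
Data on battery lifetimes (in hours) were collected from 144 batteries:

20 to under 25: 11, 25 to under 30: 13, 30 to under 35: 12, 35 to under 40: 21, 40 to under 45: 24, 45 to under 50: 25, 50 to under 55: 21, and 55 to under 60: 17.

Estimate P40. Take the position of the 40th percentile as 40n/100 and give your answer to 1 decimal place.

40.1

Cumulative frequencies: 11, 24, 36, 57, 81, 106, 127, 144
n = 144; position = 40n/100 = 57.6.
This falls in the class 40 to under 45: L = 40, F = 57, f = 24, h = 5.
40th percentile ≈ 40 + ((57.6 − 57) / 24) × 5 = 40.1250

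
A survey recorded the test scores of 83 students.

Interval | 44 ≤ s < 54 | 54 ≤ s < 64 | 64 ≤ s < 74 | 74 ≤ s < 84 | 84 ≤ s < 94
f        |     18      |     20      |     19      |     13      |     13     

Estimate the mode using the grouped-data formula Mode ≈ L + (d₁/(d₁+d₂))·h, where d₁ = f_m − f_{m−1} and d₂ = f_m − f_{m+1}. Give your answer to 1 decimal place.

60.7

Modal class: 54 ≤ s < 64 (highest frequency 20).
d₁ = 20 − 18 = 2, d₂ = 20 − 19 = 1
Mode ≈ 54 + (2/(2+1)) × 10 = 54 + 6.6667 = 60.6667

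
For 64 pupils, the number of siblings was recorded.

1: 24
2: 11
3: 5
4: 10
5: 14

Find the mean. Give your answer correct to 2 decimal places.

Values: 1, 2, 3, 4, 5
Σfx = 24×1 + 11×2 + 5×3 + 10×4 + 14×5 = 171
n = Σf = 64
Mean = 171 / 64 = 2.6719

2.67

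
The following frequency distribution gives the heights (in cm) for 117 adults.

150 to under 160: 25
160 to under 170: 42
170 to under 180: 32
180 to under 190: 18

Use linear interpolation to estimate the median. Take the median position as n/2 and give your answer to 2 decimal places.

167.98

Cumulative frequencies: 25, 67, 99, 117
n = 117; position = n/2 = 58.5.
This falls in the class 160 to under 170: L = 160, F = 25, f = 42, h = 10.
Median ≈ 160 + ((58.5 − 25) / 42) × 10 = 167.9762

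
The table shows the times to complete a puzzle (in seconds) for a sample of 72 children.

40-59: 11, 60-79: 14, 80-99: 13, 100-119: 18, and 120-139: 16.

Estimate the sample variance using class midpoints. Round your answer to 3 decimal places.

773.396

Midpoints: 49.5, 69.5, 89.5, 109.5, 129.5
n = 72, Σfm = 6724, mean = 93.3889
Σfm² = 682858
Σf(m − x̄)² = Σfm² − (Σfm)²/n = 682858 − 6724²/72 = 54911.1111
Sample variance = 54911.1111 / 71 = 773.3959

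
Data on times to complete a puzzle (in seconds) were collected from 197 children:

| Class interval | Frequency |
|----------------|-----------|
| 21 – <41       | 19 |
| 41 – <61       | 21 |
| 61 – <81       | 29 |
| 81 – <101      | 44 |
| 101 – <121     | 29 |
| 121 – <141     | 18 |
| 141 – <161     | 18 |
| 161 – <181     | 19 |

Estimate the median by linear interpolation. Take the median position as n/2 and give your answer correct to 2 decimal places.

94.41

Cumulative frequencies: 19, 40, 69, 113, 142, 160, 178, 197
n = 197; position = n/2 = 98.5.
This falls in the class 81 – <101: L = 81, F = 69, f = 44, h = 20.
Median ≈ 81 + ((98.5 − 69) / 44) × 20 = 94.4091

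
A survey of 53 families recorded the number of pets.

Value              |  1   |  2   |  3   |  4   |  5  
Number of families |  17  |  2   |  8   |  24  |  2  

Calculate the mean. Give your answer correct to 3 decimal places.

2.849

Values: 1, 2, 3, 4, 5
Σfx = 17×1 + 2×2 + 8×3 + 24×4 + 2×5 = 151
n = Σf = 53
Mean = 151 / 53 = 2.8491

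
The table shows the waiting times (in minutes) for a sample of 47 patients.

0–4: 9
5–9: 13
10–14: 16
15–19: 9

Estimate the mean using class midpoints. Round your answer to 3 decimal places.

Midpoints: 2, 7, 12, 17
Σfm = 9×2 + 13×7 + 16×12 + 9×17 = 454
n = Σf = 47
Mean = 454 / 47 = 9.6596

9.660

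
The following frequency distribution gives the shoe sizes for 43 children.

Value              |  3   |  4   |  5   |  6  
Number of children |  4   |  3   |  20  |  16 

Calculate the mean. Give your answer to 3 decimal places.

5.116

Values: 3, 4, 5, 6
Σfx = 4×3 + 3×4 + 20×5 + 16×6 = 220
n = Σf = 43
Mean = 220 / 43 = 5.1163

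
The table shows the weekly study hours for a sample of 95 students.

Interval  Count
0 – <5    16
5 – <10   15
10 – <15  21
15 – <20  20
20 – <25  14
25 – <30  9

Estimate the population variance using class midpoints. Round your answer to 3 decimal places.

59.934

Midpoints: 2.5, 7.5, 12.5, 17.5, 22.5, 27.5
n = 95, Σfm = 1327.5, mean = 13.9737
Σfm² = 24243.75
Σf(m − x̄)² = Σfm² − (Σfm)²/n = 24243.75 − 1327.5²/95 = 5693.6842
Population variance = 5693.6842 / 95 = 59.9335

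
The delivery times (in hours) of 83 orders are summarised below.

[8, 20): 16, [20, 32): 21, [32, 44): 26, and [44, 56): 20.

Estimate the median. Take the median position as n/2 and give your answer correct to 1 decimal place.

34.1

Cumulative frequencies: 16, 37, 63, 83
n = 83; position = n/2 = 41.5.
This falls in the class [32, 44): L = 32, F = 37, f = 26, h = 12.
Median ≈ 32 + ((41.5 − 37) / 26) × 12 = 34.0769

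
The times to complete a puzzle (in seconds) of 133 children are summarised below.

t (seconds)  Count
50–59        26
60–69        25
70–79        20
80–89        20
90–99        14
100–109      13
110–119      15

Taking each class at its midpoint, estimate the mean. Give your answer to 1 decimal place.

Midpoints: 54.5, 64.5, 74.5, 84.5, 94.5, 104.5, 114.5
Σfm = 26×54.5 + 25×64.5 + 20×74.5 + 20×84.5 + 14×94.5 + 13×104.5 + 15×114.5 = 10608.5
n = Σf = 133
Mean = 10608.5 / 133 = 79.7632

79.8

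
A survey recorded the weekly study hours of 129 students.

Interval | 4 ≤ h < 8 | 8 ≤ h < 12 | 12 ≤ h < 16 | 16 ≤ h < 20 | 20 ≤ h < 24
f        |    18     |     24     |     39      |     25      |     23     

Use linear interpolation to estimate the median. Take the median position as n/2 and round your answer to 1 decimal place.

14.3

Cumulative frequencies: 18, 42, 81, 106, 129
n = 129; position = n/2 = 64.5.
This falls in the class 12 ≤ h < 16: L = 12, F = 42, f = 39, h = 4.
Median ≈ 12 + ((64.5 − 42) / 39) × 4 = 14.3077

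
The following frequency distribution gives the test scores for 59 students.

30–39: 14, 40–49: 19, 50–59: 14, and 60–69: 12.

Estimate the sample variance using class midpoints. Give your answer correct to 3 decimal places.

114.202

Midpoints: 34.5, 44.5, 54.5, 64.5
n = 59, Σfm = 2865.5, mean = 48.5678
Σfm² = 145794.75
Σf(m − x̄)² = Σfm² − (Σfm)²/n = 145794.75 − 2865.5²/59 = 6623.7288
Sample variance = 6623.7288 / 58 = 114.2022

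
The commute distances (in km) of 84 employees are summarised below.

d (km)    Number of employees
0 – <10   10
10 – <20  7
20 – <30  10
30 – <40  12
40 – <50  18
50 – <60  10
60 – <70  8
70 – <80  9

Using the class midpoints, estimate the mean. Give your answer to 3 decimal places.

40.238

Midpoints: 5, 15, 25, 35, 45, 55, 65, 75
Σfm = 10×5 + 7×15 + 10×25 + 12×35 + 18×45 + 10×55 + 8×65 + 9×75 = 3380
n = Σf = 84
Mean = 3380 / 84 = 40.2381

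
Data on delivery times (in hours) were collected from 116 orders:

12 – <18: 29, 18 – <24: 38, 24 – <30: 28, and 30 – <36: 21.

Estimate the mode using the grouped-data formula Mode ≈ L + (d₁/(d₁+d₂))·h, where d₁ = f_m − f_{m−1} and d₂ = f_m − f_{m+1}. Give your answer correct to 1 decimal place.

20.8

Modal class: 18 – <24 (highest frequency 38).
d₁ = 38 − 29 = 9, d₂ = 38 − 28 = 10
Mode ≈ 18 + (9/(9+10)) × 6 = 18 + 2.8421 = 20.8421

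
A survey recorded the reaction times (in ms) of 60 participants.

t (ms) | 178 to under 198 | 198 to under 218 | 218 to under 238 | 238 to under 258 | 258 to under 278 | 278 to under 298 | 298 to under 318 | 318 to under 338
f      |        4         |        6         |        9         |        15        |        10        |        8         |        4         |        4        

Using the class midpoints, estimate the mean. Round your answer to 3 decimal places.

255.000

Midpoints: 188, 208, 228, 248, 268, 288, 308, 328
Σfm = 4×188 + 6×208 + 9×228 + 15×248 + 10×268 + 8×288 + 4×308 + 4×328 = 15300
n = Σf = 60
Mean = 15300 / 60 = 255.0000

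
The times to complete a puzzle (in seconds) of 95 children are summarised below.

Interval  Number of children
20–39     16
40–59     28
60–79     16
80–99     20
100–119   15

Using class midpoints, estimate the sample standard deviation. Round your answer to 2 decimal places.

26.97

Midpoints: 29.5, 49.5, 69.5, 89.5, 109.5
n = 95, Σfm = 6402.5, mean = 67.3947
Σfm² = 499873.75
Σf(m − x̄)² = Σfm² − (Σfm)²/n = 499873.75 − 6402.5²/95 = 68378.9474
Sample variance = 68378.9474 / 94 = 727.4356
Standard deviation = √727.4356 = 26.9710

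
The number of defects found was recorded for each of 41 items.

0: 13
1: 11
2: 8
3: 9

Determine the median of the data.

1

Cumulative frequencies: 13, 24, 32, 41
n = 41, so the median is the value in position (n+1)/2 = 21.
Position 21 falls at value 1.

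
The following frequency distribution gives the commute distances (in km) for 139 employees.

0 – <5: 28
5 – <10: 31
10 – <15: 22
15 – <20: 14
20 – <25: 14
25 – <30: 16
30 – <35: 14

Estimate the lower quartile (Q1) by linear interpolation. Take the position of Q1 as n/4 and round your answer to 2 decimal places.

6.09

Cumulative frequencies: 28, 59, 81, 95, 109, 125, 139
n = 139; position = n/4 = 34.75.
This falls in the class 5 – <10: L = 5, F = 28, f = 31, h = 5.
Lower quartile ≈ 5 + ((34.75 − 28) / 31) × 5 = 6.0887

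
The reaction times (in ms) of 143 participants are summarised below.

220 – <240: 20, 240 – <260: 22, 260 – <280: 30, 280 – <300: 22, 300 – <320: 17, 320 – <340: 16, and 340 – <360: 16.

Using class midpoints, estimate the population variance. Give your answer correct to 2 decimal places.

Midpoints: 230, 250, 270, 290, 310, 330, 350
n = 143, Σfm = 40730, mean = 284.8252
Σfm² = 11806300
Σf(m − x̄)² = Σfm² − (Σfm)²/n = 11806300 − 40730²/143 = 205370.6294
Population variance = 205370.6294 / 143 = 1436.1582

1436.16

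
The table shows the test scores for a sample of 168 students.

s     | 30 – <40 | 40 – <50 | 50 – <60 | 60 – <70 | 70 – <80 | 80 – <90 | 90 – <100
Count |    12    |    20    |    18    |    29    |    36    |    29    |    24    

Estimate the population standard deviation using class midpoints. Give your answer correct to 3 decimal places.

Midpoints: 35, 45, 55, 65, 75, 85, 95
n = 168, Σfm = 11640, mean = 69.2857
Σfm² = 860800
Σf(m − x̄)² = Σfm² − (Σfm)²/n = 860800 − 11640²/168 = 54314.2857
Population variance = 54314.2857 / 168 = 323.2993
Standard deviation = √323.2993 = 17.9805

17.981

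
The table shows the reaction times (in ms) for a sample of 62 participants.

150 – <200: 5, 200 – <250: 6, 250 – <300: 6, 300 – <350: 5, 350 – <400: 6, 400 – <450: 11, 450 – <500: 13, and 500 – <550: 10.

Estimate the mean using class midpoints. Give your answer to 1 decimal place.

384.7

Midpoints: 175, 225, 275, 325, 375, 425, 475, 525
Σfm = 5×175 + 6×225 + 6×275 + 5×325 + 6×375 + 11×425 + 13×475 + 10×525 = 23850
n = Σf = 62
Mean = 23850 / 62 = 384.6774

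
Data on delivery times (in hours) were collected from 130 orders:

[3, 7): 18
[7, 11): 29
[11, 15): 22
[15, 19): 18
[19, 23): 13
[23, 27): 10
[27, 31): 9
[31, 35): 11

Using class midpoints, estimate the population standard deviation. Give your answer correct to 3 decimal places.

8.615

Midpoints: 5, 9, 13, 17, 21, 25, 29, 33
n = 130, Σfm = 2090, mean = 16.0769
Σfm² = 43250
Σf(m − x̄)² = Σfm² − (Σfm)²/n = 43250 − 2090²/130 = 9649.2308
Population variance = 9649.2308 / 130 = 74.2249
Standard deviation = √74.2249 = 8.6154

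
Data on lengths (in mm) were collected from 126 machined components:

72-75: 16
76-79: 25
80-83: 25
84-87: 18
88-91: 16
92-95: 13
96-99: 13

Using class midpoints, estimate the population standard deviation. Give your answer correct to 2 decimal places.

Midpoints: 73.5, 77.5, 81.5, 85.5, 89.5, 93.5, 97.5
n = 126, Σfm = 10605, mean = 84.1667
Σfm² = 899627.5
Σf(m − x̄)² = Σfm² − (Σfm)²/n = 899627.5 − 10605²/126 = 7040.0000
Population variance = 7040.0000 / 126 = 55.8730
Standard deviation = √55.8730 = 7.4748

7.47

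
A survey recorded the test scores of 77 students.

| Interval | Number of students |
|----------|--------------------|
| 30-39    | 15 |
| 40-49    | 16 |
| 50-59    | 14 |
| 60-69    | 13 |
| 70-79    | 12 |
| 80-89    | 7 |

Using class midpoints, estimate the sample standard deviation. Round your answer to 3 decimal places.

Midpoints: 34.5, 44.5, 54.5, 64.5, 74.5, 84.5
n = 77, Σfm = 4316.5, mean = 56.0584
Σfm² = 261789.25
Σf(m − x̄)² = Σfm² − (Σfm)²/n = 261789.25 − 4316.5²/77 = 19812.9870
Sample variance = 19812.9870 / 76 = 260.6972
Standard deviation = √260.6972 = 16.1461

16.146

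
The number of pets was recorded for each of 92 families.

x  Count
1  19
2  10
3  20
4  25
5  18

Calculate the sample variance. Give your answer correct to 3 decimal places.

Values: 1, 2, 3, 4, 5
n = 92, Σfx = 289, mean = 3.1413
Σfx² = 1089
Σf(x − x̄)² = Σfx² − (Σfx)²/n = 1089 − 289²/92 = 181.1630
Sample variance = 181.1630 / 91 = 1.9908

1.991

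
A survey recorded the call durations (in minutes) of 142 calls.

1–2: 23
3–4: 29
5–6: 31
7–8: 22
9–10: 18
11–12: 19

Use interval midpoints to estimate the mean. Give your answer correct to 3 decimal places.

6.063

Midpoints: 1.5, 3.5, 5.5, 7.5, 9.5, 11.5
Σfm = 23×1.5 + 29×3.5 + 31×5.5 + 22×7.5 + 18×9.5 + 19×11.5 = 861
n = Σf = 142
Mean = 861 / 142 = 6.0634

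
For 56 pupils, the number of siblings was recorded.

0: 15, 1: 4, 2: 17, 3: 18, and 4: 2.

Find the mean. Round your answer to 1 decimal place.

Values: 0, 1, 2, 3, 4
Σfx = 15×0 + 4×1 + 17×2 + 18×3 + 2×4 = 100
n = Σf = 56
Mean = 100 / 56 = 1.7857

1.8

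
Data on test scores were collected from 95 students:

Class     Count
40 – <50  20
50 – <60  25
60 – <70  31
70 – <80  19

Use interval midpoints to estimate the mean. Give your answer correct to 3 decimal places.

Midpoints: 45, 55, 65, 75
Σfm = 20×45 + 25×55 + 31×65 + 19×75 = 5715
n = Σf = 95
Mean = 5715 / 95 = 60.1579

60.158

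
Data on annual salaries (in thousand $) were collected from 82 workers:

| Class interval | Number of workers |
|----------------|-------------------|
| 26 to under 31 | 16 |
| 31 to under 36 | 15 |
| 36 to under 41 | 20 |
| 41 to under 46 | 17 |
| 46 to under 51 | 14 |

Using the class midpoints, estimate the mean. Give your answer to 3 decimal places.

38.378

Midpoints: 28.5, 33.5, 38.5, 43.5, 48.5
Σfm = 16×28.5 + 15×33.5 + 20×38.5 + 17×43.5 + 14×48.5 = 3147
n = Σf = 82
Mean = 3147 / 82 = 38.3780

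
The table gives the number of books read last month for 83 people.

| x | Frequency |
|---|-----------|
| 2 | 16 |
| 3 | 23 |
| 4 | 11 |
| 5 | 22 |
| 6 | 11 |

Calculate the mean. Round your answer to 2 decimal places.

Values: 2, 3, 4, 5, 6
Σfx = 16×2 + 23×3 + 11×4 + 22×5 + 11×6 = 321
n = Σf = 83
Mean = 321 / 83 = 3.8675

3.87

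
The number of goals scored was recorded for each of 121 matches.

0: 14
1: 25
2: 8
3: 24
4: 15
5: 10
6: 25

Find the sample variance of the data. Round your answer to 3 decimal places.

Values: 0, 1, 2, 3, 4, 5, 6
n = 121, Σfx = 373, mean = 3.0826
Σfx² = 1663
Σf(x − x̄)² = Σfx² − (Σfx)²/n = 1663 − 373²/121 = 513.1736
Sample variance = 513.1736 / 120 = 4.2764

4.276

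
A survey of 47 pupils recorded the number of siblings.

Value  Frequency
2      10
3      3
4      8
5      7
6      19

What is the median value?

5

Cumulative frequencies: 10, 13, 21, 28, 47
n = 47, so the median is the value in position (n+1)/2 = 24.
Position 24 falls at value 5.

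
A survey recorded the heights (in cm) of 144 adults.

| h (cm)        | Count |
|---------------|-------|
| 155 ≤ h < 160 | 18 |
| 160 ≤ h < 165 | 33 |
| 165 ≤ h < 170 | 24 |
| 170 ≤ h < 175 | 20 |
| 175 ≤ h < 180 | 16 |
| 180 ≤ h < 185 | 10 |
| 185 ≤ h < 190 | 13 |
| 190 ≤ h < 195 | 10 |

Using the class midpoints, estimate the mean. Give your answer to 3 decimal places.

171.493

Midpoints: 157.5, 162.5, 167.5, 172.5, 177.5, 182.5, 187.5, 192.5
Σfm = 18×157.5 + 33×162.5 + 24×167.5 + 20×172.5 + 16×177.5 + 10×182.5 + 13×187.5 + 10×192.5 = 24695
n = Σf = 144
Mean = 24695 / 144 = 171.4931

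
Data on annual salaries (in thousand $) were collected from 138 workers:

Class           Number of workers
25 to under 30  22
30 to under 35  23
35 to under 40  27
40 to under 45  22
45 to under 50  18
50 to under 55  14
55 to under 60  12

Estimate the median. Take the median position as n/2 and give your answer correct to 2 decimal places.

Cumulative frequencies: 22, 45, 72, 94, 112, 126, 138
n = 138; position = n/2 = 69.
This falls in the class 35 to under 40: L = 35, F = 45, f = 27, h = 5.
Median ≈ 35 + ((69 − 45) / 27) × 5 = 39.4444

39.44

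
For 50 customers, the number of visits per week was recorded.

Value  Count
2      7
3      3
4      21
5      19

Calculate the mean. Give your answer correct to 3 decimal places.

4.040

Values: 2, 3, 4, 5
Σfx = 7×2 + 3×3 + 21×4 + 19×5 = 202
n = Σf = 50
Mean = 202 / 50 = 4.0400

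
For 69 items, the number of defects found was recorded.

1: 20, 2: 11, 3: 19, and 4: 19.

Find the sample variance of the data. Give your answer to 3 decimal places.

1.399

Values: 1, 2, 3, 4
n = 69, Σfx = 175, mean = 2.5362
Σfx² = 539
Σf(x − x̄)² = Σfx² − (Σfx)²/n = 539 − 175²/69 = 95.1594
Sample variance = 95.1594 / 68 = 1.3994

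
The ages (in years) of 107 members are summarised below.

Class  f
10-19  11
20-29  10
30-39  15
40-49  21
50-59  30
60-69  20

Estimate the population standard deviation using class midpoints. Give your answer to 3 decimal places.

Midpoints: 14.5, 24.5, 34.5, 44.5, 54.5, 64.5
n = 107, Σfm = 4781.5, mean = 44.6869
Σfm² = 240066.75
Σf(m − x̄)² = Σfm² − (Σfm)²/n = 240066.75 − 4781.5²/107 = 26396.2617
Population variance = 26396.2617 / 107 = 246.6940
Standard deviation = √246.6940 = 15.7065

15.706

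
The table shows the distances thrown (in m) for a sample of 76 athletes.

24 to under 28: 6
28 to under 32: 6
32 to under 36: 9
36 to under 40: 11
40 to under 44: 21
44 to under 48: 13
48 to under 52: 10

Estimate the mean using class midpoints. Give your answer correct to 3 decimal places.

40.000

Midpoints: 26, 30, 34, 38, 42, 46, 50
Σfm = 6×26 + 6×30 + 9×34 + 11×38 + 21×42 + 13×46 + 10×50 = 3040
n = Σf = 76
Mean = 3040 / 76 = 40.0000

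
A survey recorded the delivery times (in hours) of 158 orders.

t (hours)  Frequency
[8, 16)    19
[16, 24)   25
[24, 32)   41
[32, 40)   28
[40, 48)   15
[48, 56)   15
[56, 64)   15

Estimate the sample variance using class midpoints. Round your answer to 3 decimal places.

204.111

Midpoints: 12, 20, 28, 36, 44, 52, 60
n = 158, Σfm = 5224, mean = 33.0633
Σfm² = 204768
Σf(m − x̄)² = Σfm² − (Σfm)²/n = 204768 − 5224²/158 = 32045.3671
Sample variance = 32045.3671 / 157 = 204.1106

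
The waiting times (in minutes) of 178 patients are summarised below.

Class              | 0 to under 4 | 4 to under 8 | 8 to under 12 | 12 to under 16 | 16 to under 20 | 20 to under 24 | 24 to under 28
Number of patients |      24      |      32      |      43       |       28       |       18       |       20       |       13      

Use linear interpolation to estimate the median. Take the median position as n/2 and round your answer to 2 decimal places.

11.07

Cumulative frequencies: 24, 56, 99, 127, 145, 165, 178
n = 178; position = n/2 = 89.
This falls in the class 8 to under 12: L = 8, F = 56, f = 43, h = 4.
Median ≈ 8 + ((89 − 56) / 43) × 4 = 11.0698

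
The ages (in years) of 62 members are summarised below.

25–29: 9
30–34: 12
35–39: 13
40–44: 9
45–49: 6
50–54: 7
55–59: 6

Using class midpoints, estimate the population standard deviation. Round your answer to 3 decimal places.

9.399

Midpoints: 27, 32, 37, 42, 47, 52, 57
n = 62, Σfm = 2474, mean = 39.9032
Σfm² = 104198
Σf(m − x̄)² = Σfm² − (Σfm)²/n = 104198 − 2474²/62 = 5477.4194
Population variance = 5477.4194 / 62 = 88.3455
Standard deviation = √88.3455 = 9.3992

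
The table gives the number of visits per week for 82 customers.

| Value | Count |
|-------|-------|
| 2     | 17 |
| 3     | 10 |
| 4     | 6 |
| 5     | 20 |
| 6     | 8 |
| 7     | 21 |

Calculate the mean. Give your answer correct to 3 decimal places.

4.671

Values: 2, 3, 4, 5, 6, 7
Σfx = 17×2 + 10×3 + 6×4 + 20×5 + 8×6 + 21×7 = 383
n = Σf = 82
Mean = 383 / 82 = 4.6707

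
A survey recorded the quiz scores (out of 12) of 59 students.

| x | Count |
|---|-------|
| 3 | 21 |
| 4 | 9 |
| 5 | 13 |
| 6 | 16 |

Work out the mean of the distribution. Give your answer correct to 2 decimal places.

4.41

Values: 3, 4, 5, 6
Σfx = 21×3 + 9×4 + 13×5 + 16×6 = 260
n = Σf = 59
Mean = 260 / 59 = 4.4068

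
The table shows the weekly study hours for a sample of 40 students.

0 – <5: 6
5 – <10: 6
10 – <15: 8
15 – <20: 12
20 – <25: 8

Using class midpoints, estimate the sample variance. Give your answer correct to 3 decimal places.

Midpoints: 2.5, 7.5, 12.5, 17.5, 22.5
n = 40, Σfm = 550, mean = 13.7500
Σfm² = 9350
Σf(m − x̄)² = Σfm² − (Σfm)²/n = 9350 − 550²/40 = 1787.5000
Sample variance = 1787.5000 / 39 = 45.8333

45.833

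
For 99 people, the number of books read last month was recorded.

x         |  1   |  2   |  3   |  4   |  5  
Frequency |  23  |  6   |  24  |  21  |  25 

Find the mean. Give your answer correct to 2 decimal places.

Values: 1, 2, 3, 4, 5
Σfx = 23×1 + 6×2 + 24×3 + 21×4 + 25×5 = 316
n = Σf = 99
Mean = 316 / 99 = 3.1919

3.19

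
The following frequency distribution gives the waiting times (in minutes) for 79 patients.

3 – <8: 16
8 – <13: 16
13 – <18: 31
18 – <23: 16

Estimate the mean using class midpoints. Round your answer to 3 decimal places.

13.475

Midpoints: 5.5, 10.5, 15.5, 20.5
Σfm = 16×5.5 + 16×10.5 + 31×15.5 + 16×20.5 = 1064.5
n = Σf = 79
Mean = 1064.5 / 79 = 13.4747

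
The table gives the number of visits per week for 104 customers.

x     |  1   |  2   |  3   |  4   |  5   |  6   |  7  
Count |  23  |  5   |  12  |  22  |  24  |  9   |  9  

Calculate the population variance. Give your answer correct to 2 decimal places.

3.61

Values: 1, 2, 3, 4, 5, 6, 7
n = 104, Σfx = 394, mean = 3.7885
Σfx² = 1868
Σf(x − x̄)² = Σfx² − (Σfx)²/n = 1868 − 394²/104 = 375.3462
Population variance = 375.3462 / 104 = 3.6091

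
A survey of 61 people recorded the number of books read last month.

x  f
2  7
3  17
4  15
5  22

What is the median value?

Cumulative frequencies: 7, 24, 39, 61
n = 61, so the median is the value in position (n+1)/2 = 31.
Position 31 falls at value 4.

4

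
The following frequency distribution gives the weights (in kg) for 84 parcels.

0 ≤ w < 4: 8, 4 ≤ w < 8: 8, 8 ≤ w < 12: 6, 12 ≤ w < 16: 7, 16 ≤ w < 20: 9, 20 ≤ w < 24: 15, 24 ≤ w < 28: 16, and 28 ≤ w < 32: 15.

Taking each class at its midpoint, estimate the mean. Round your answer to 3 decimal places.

Midpoints: 2, 6, 10, 14, 18, 22, 26, 30
Σfm = 8×2 + 8×6 + 6×10 + 7×14 + 9×18 + 15×22 + 16×26 + 15×30 = 1580
n = Σf = 84
Mean = 1580 / 84 = 18.8095

18.810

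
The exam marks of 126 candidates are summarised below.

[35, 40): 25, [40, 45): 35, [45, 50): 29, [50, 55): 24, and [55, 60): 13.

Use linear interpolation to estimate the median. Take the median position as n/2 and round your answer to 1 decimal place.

Cumulative frequencies: 25, 60, 89, 113, 126
n = 126; position = n/2 = 63.
This falls in the class [45, 50): L = 45, F = 60, f = 29, h = 5.
Median ≈ 45 + ((63 − 60) / 29) × 5 = 45.5172

45.5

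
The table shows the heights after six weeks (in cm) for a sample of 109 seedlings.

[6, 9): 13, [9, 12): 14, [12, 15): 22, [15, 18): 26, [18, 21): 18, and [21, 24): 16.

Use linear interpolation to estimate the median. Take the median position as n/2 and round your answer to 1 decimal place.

Cumulative frequencies: 13, 27, 49, 75, 93, 109
n = 109; position = n/2 = 54.5.
This falls in the class [15, 18): L = 15, F = 49, f = 26, h = 3.
Median ≈ 15 + ((54.5 − 49) / 26) × 3 = 15.6346

15.6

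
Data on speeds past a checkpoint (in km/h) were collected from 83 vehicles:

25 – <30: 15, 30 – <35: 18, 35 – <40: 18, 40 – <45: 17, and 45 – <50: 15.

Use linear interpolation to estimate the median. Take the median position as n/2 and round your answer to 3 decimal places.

Cumulative frequencies: 15, 33, 51, 68, 83
n = 83; position = n/2 = 41.5.
This falls in the class 35 – <40: L = 35, F = 33, f = 18, h = 5.
Median ≈ 35 + ((41.5 − 33) / 18) × 5 = 37.3611

37.361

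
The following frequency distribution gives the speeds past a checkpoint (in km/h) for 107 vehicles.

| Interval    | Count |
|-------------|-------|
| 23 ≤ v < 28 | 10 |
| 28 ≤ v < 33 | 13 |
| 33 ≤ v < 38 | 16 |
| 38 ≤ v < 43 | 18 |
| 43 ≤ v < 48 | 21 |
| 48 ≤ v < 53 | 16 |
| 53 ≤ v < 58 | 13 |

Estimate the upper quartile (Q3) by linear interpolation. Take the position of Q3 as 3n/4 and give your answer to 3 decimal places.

Cumulative frequencies: 10, 23, 39, 57, 78, 94, 107
n = 107; position = 3n/4 = 80.25.
This falls in the class 48 ≤ v < 53: L = 48, F = 78, f = 16, h = 5.
Upper quartile ≈ 48 + ((80.25 − 78) / 16) × 5 = 48.7031

48.703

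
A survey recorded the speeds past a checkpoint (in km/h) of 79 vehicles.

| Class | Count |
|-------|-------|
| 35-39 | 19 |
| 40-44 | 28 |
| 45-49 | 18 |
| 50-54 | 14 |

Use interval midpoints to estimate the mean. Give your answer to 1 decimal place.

Midpoints: 37, 42, 47, 52
Σfm = 19×37 + 28×42 + 18×47 + 14×52 = 3453
n = Σf = 79
Mean = 3453 / 79 = 43.7089

43.7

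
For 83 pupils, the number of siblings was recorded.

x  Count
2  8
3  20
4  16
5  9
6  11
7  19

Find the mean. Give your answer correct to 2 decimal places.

Values: 2, 3, 4, 5, 6, 7
Σfx = 8×2 + 20×3 + 16×4 + 9×5 + 11×6 + 19×7 = 384
n = Σf = 83
Mean = 384 / 83 = 4.6265

4.63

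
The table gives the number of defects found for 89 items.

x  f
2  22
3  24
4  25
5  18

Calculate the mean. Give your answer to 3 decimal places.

Values: 2, 3, 4, 5
Σfx = 22×2 + 24×3 + 25×4 + 18×5 = 306
n = Σf = 89
Mean = 306 / 89 = 3.4382

3.438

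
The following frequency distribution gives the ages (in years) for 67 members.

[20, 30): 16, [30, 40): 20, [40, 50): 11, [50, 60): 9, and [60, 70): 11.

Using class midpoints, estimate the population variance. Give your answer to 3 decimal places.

194.654

Midpoints: 25, 35, 45, 55, 65
n = 67, Σfm = 2805, mean = 41.8657
Σfm² = 130475
Σf(m − x̄)² = Σfm² − (Σfm)²/n = 130475 − 2805²/67 = 13041.7910
Population variance = 13041.7910 / 67 = 194.6536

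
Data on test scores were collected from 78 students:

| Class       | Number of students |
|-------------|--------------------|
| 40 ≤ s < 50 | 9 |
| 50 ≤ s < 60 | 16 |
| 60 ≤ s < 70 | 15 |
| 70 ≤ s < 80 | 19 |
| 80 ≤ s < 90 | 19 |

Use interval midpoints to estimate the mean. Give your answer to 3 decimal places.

67.949

Midpoints: 45, 55, 65, 75, 85
Σfm = 9×45 + 16×55 + 15×65 + 19×75 + 19×85 = 5300
n = Σf = 78
Mean = 5300 / 78 = 67.9487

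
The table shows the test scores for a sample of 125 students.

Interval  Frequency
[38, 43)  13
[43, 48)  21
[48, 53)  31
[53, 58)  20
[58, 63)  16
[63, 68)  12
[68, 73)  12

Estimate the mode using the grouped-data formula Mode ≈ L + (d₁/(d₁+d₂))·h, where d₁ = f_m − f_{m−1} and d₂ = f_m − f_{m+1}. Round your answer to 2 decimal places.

Modal class: [48, 53) (highest frequency 31).
d₁ = 31 − 21 = 10, d₂ = 31 − 20 = 11
Mode ≈ 48 + (10/(10+11)) × 5 = 48 + 2.3810 = 50.3810

50.38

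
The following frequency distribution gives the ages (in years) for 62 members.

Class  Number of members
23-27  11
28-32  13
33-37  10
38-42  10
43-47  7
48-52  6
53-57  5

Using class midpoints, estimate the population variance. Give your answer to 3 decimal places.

87.598

Midpoints: 25, 30, 35, 40, 45, 50, 55
n = 62, Σfm = 2305, mean = 37.1774
Σfm² = 91125
Σf(m − x̄)² = Σfm² − (Σfm)²/n = 91125 − 2305²/62 = 5431.0484
Population variance = 5431.0484 / 62 = 87.5976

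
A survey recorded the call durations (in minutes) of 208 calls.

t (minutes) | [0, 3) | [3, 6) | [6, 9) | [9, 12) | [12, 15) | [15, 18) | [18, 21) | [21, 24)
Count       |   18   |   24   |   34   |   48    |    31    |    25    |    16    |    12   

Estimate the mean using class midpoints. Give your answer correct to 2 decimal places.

Midpoints: 1.5, 4.5, 7.5, 10.5, 13.5, 16.5, 19.5, 22.5
Σfm = 18×1.5 + 24×4.5 + 34×7.5 + 48×10.5 + 31×13.5 + 25×16.5 + 16×19.5 + 12×22.5 = 2307
n = Σf = 208
Mean = 2307 / 208 = 11.0913

11.09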